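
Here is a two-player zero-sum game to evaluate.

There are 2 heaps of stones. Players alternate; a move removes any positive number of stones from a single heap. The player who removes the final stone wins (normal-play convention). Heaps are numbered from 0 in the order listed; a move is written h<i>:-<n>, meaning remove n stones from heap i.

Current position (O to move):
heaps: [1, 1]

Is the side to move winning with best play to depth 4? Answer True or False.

O winning at [(1,1)]: False

p1 O@[(1,1)]: h0:-1[(0,1)]-1* h1:-1[(1,0)]-1
p2 X@[(0,1)]: h1:-1[(0,0)]+1*
p3 O@[(0,0)] terminal -1; root [(1,1)] d4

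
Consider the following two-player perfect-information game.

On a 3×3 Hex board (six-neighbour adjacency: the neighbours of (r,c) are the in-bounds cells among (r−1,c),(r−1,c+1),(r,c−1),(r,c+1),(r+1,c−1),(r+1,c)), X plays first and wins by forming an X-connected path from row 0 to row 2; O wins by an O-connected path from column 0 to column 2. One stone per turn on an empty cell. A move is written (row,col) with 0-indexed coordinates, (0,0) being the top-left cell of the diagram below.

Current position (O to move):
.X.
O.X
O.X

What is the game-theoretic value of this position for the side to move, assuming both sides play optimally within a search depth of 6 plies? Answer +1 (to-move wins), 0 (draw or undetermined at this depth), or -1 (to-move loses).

value(.X./O.X/O.X, O) = -1

[.X./O.X/O.X] O move#1: (0,0):-1/OX./O.X/O.X*, (0,2):-1/.XO/O.X/O.X, (1,1):-1/.X./OOX/O.X, (2,1):-1/.X./O.X/OOX
[OX./O.X/O.X] X move#2: (0,2):+1/OXX/O.X/O.X*, (1,1):+1/OX./OXX/O.X, (2,1):+1/OX./O.X/OXX
[OXX/O.X/O.X] end (terminal -1, O#3); searched .X./O.X/O.X to 6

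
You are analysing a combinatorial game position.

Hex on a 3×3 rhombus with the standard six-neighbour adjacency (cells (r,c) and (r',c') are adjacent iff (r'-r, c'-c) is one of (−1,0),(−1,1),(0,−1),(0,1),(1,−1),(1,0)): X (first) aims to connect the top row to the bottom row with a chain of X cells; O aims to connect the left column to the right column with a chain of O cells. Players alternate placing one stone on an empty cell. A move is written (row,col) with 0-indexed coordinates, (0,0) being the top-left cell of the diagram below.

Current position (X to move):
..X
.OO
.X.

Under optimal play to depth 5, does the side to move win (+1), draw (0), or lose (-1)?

value(..X/.OO/.X., X) = -1

[..X/.OO/.X.] X move#1: (0,0):-1/X.X/.OO/.X.*, (0,1):-1/.XX/.OO/.X., (1,0):-1/..X/XOO/.X., (2,0):-1/..X/.OO/XX., (2,2):-1/..X/.OO/.XX
[X.X/.OO/.X.] O move#2: (0,1):+1/XOX/.OO/.X.*, (1,0):+1/X.X/OOO/.X., (2,0):+1/X.X/.OO/OX., (2,2):+1/X.X/.OO/.XO
[XOX/.OO/.X.] X move#3: (1,0):-1/XOX/XOO/.X.*, (2,0):-1/XOX/.OO/XX., (2,2):-1/XOX/.OO/.XX
[XOX/XOO/.X.] O move#4: (2,0):+1/XOX/XOO/OX.*, (2,2):-1/XOX/XOO/.XO
[XOX/XOO/OX.] end (terminal -1, X#5); searched ..X/.OO/.X. to 5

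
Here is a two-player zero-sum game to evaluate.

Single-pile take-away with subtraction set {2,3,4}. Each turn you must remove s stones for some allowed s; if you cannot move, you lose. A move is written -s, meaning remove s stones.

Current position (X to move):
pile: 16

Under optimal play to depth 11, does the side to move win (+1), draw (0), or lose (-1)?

p1 X@[16]: -2[14]-1 -3[13]+1* -4[12]+1
p2 O@[13]: -2[11]-1* -3[10]-1 -4[9]-1
p3 X@[11]: -2[9]-1 -3[8]-1 -4[7]+1*
p4 O@[7]: -2[5]-1* -3[4]-1 -4[3]-1
p5 X@[5]: -2[3]-1 -3[2]-1 -4[1]+1*
p6 O@[1] terminal -1; root [16] d11

value(16, X) = +1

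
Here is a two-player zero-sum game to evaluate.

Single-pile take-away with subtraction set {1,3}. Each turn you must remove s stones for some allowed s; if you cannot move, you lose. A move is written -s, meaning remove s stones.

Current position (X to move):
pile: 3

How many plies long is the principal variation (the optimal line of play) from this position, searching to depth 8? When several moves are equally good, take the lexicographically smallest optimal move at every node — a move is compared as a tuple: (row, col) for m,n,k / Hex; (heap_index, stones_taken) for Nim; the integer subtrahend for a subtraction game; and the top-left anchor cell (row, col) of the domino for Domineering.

ply 1, X at 3 | -1=+1→2*; -3=+1→0
ply 2, O at 2 | -1=-1→1*
ply 3, X at 1 | -1=+1→0*
ply 4: 0 is terminal -1 (O); from 3 depth 8

PV length from [3]: 3 plies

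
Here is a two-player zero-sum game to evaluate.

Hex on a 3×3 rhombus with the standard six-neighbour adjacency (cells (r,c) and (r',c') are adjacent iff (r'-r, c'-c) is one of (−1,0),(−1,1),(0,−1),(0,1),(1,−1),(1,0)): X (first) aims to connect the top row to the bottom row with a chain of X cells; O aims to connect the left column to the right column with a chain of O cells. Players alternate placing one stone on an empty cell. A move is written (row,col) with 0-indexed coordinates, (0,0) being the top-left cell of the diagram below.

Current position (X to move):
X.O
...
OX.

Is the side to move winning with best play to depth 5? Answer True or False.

X winning at [X.O/.../OX.]: True

p1 X@[X.O/.../OX.]: (0,1)[XXO/.../OX.]-1 (1,0)[X.O/X../OX.]-1 (1,1)[X.O/.X./OX.]+1* (1,2)[X.O/..X/OX.]-1 (2,2)[X.O/.../OXX]-1
p2 O@[X.O/.X./OX.]: (0,1)[XOO/.X./OX.]-1* (1,0)[X.O/OX./OX.]-1 (1,2)[X.O/.XO/OX.]-1 (2,2)[X.O/.X./OXO]-1
p3 X@[XOO/.X./OX.]: (1,0)[XOO/XX./OX.]+1* (1,2)[XOO/.XX/OX.]-1 (2,2)[XOO/.X./OXX]-1
p4 O@[XOO/XX./OX.] terminal -1; root [X.O/.../OX.] d5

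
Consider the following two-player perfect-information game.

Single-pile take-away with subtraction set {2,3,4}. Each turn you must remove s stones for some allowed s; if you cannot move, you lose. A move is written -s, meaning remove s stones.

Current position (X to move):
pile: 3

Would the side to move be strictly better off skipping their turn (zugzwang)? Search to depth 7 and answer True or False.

[3] X move#1: -2:+1/1*, -3:+1/0
[1] end (terminal -1, O#2); searched 3 to 7
suppose X passes — search the same position with O to move:
pass> [3] O move#1: -2:+1/1*, -3:+1/0
pass> [1] end (terminal -1, X#2); searched 3 to 7
for X: play +1, pass -1

zugzwang(3, X) = False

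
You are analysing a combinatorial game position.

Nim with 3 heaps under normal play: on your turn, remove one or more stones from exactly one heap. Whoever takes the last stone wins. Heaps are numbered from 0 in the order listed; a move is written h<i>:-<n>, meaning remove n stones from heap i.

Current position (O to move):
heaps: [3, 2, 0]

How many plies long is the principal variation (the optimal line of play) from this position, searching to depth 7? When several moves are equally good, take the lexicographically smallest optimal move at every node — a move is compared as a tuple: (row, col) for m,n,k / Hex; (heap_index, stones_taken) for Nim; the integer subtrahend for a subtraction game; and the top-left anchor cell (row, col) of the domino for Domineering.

PV length from [(3,2,0)]: 5 plies

[(3,2,0)] O move#1: h0:-1:+1/(2,2,0)*, h0:-2:-1/(1,2,0), h0:-3:-1/(0,2,0), h1:-1:-1/(3,1,0), h1:-2:-1/(3,0,0)
[(2,2,0)] X move#2: h0:-1:-1/(1,2,0)*, h0:-2:-1/(0,2,0), h1:-1:-1/(2,1,0), h1:-2:-1/(2,0,0)
[(1,2,0)] O move#3: h0:-1:-1/(0,2,0), h1:-1:+1/(1,1,0)*, h1:-2:-1/(1,0,0)
[(1,1,0)] X move#4: h0:-1:-1/(0,1,0)*, h1:-1:-1/(1,0,0)
[(0,1,0)] O move#5: h1:-1:+1/(0,0,0)*
[(0,0,0)] end (terminal -1, X#6); searched (3,2,0) to 7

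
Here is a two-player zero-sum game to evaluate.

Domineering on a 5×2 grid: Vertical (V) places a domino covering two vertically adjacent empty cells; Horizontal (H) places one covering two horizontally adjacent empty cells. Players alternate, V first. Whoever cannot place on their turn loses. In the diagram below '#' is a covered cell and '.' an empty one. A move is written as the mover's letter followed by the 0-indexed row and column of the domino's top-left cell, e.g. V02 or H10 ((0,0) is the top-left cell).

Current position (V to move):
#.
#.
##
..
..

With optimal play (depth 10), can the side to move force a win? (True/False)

p1 V@[#./#./##/../..]: V01[##/##/##/../..]-1 V30[#./#./##/#./#.]+1* V31[#./#./##/.#/.#]+1
p2 H@[#./#./##/#./#.] terminal -1; root [#./#./##/../..] d10

V winning at [#./#./##/../..]: True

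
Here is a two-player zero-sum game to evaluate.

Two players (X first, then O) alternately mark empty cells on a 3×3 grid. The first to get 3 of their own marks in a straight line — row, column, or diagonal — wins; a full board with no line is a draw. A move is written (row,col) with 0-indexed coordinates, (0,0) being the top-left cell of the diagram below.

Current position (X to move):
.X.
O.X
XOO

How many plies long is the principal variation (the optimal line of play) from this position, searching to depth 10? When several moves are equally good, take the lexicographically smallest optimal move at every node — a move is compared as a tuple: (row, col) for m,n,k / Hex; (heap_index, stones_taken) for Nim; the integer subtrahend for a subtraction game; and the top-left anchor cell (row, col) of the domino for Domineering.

PV length from [.X./O.X/XOO]: 3 plies

ply 1, X at .X./O.X/XOO | (0,0)=+0→XX./O.X/XOO; (0,2)=+1→.XX/O.X/XOO*; (1,1)=+0→.X./OXX/XOO
ply 2, O at .XX/O.X/XOO | (0,0)=-1→OXX/O.X/XOO*; (1,1)=-1→.XX/OOX/XOO
ply 3, X at OXX/O.X/XOO | (1,1)=+1→OXX/OXX/XOO*
ply 4: OXX/OXX/XOO is terminal -1 (O); from .X./O.X/XOO depth 10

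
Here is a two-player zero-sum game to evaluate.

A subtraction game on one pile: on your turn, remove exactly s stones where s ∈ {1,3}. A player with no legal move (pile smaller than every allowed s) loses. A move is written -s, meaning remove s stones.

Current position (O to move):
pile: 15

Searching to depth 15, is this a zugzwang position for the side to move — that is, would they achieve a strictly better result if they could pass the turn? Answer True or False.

[15] O move#1: -1:+1/14*, -3:+1/12
[14] X move#2: -1:-1/13*, -3:-1/11
[13] O move#3: -1:+1/12*, -3:+1/10
[12] X move#4: -1:-1/11*, -3:-1/9
[11] O move#5: -1:+1/10*, -3:+1/8
[10] X move#6: -1:-1/9*, -3:-1/7
[9] O move#7: -1:+1/8*, -3:+1/6
[8] X move#8: -1:-1/7*, -3:-1/5
[7] O move#9: -1:+1/6*, -3:+1/4
[6] X move#10: -1:-1/5*, -3:-1/3
[5] O move#11: -1:+1/4*, -3:+1/2
[4] X move#12: -1:-1/3*, -3:-1/1
[3] O move#13: -1:+1/2*, -3:+1/0
[2] X move#14: -1:-1/1*
[1] O move#15: -1:+1/0*
[0] end (terminal -1, X#16); searched 15 to 15
suppose O passes — search the same position with X to move:
pass> [15] X move#1: -1:+1/14*, -3:+1/12
pass> [14] O move#2: -1:-1/13*, -3:-1/11
pass> [13] X move#3: -1:+1/12*, -3:+1/10
pass> [12] O move#4: -1:-1/11*, -3:-1/9
pass> [11] X move#5: -1:+1/10*, -3:+1/8
pass> [10] O move#6: -1:-1/9*, -3:-1/7
pass> [9] X move#7: -1:+1/8*, -3:+1/6
pass> [8] O move#8: -1:-1/7*, -3:-1/5
pass> [7] X move#9: -1:+1/6*, -3:+1/4
pass> [6] O move#10: -1:-1/5*, -3:-1/3
pass> [5] X move#11: -1:+1/4*, -3:+1/2
pass> [4] O move#12: -1:-1/3*, -3:-1/1
pass> [3] X move#13: -1:+1/2*, -3:+1/0
pass> [2] O move#14: -1:-1/1*
pass> [1] X move#15: -1:+1/0*
pass> [0] end (terminal -1, O#16); searched 15 to 15
for O: play +1, pass -1

zugzwang(15, O) = False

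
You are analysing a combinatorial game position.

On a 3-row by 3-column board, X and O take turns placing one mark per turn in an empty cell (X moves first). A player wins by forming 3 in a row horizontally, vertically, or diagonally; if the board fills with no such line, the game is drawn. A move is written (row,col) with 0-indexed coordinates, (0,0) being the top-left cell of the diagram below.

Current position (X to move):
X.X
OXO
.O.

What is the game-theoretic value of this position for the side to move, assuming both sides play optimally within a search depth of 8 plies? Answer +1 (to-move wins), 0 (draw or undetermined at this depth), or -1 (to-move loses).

ply 1, X at X.X/OXO/.O. | (0,1)=+1→XXX/OXO/.O.*; (2,0)=+1→X.X/OXO/XO.; (2,2)=+1→X.X/OXO/.OX
ply 2: XXX/OXO/.O. is terminal -1 (O); from X.X/OXO/.O. depth 8

value(X.X/OXO/.O., X) = +1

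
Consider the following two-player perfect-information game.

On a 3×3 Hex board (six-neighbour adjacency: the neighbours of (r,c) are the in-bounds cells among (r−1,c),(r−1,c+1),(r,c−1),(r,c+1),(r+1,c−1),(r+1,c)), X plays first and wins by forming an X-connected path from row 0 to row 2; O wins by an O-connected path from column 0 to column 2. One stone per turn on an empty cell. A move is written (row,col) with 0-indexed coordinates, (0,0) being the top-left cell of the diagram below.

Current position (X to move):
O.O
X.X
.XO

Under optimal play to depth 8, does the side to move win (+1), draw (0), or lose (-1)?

ply 1, X at O.O/X.X/.XO | (0,1)=+1→OXO/X.X/.XO*; (1,1)=-1→O.O/XXX/.XO; (2,0)=-1→O.O/X.X/XXO
ply 2, O at OXO/X.X/.XO | (1,1)=-1→OXO/XOX/.XO*; (2,0)=-1→OXO/X.X/OXO
ply 3, X at OXO/XOX/.XO | (2,0)=+1→OXO/XOX/XXO*
ply 4: OXO/XOX/XXO is terminal -1 (O); from O.O/X.X/.XO depth 8

value(O.O/X.X/.XO, X) = +1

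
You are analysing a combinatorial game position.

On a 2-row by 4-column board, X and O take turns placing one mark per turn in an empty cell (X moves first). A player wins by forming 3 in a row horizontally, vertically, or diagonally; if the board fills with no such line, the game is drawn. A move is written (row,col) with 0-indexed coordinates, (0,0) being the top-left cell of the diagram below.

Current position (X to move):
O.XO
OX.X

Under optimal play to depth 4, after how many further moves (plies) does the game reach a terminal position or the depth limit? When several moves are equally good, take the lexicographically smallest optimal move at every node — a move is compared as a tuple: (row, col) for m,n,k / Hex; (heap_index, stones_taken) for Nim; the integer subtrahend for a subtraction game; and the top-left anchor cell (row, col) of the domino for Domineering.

PV length from [O.XO/OX.X]: 1 ply

p1 X@[O.XO/OX.X]: (0,1)[OXXO/OX.X]+0 (1,2)[O.XO/OXXX]+1*
p2 O@[O.XO/OXXX] terminal -1; root [O.XO/OX.X] d4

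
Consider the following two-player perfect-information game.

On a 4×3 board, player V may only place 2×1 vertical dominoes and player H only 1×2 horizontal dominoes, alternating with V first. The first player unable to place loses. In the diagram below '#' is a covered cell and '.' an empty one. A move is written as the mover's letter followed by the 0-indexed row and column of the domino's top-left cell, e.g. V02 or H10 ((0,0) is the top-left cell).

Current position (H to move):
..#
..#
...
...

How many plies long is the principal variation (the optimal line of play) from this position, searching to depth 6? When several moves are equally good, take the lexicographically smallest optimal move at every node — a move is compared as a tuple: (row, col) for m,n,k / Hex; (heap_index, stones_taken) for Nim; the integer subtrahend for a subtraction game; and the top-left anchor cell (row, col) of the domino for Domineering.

p1 H@[..#/..#/.../...]: H00[###/..#/.../...]-1* H10[..#/###/.../...]-1 H20[..#/..#/##./...]-1 H21[..#/..#/.##/...]-1 H30[..#/..#/.../##.]-1 H31[..#/..#/.../.##]-1
p2 V@[###/..#/.../...]: V10[###/#.#/#../...]-1 V11[###/.##/.#./...]+1* V20[###/..#/#../#..]-1 V21[###/..#/.#./.#.]+1 V22[###/..#/..#/..#]-1
p3 H@[###/.##/.#./...]: H30[###/.##/.#./##.]-1* H31[###/.##/.#./.##]-1
p4 V@[###/.##/.#./##.]: V10[###/###/##./##.]+1* V22[###/.##/.##/###]+1
p5 H@[###/###/##./##.] terminal -1; root [..#/..#/.../...] d6

PV length from [..#/..#/.../...]: 4 plies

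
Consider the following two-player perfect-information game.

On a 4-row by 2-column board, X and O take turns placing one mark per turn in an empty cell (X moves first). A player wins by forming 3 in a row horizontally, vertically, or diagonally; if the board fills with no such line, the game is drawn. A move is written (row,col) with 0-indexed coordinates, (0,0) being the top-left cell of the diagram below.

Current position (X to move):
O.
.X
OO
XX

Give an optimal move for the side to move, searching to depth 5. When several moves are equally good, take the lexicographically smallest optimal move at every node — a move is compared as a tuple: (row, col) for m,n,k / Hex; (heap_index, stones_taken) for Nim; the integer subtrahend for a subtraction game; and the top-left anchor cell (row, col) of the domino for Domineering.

X's best at [O./.X/OO/XX]: (1,0)

p1 X@[O./.X/OO/XX]: (0,1)[OX/.X/OO/XX]-1 (1,0)[O./XX/OO/XX]+0*
p2 O@[O./XX/OO/XX]: (0,1)[OO/XX/OO/XX]+0*
p3 X@[OO/XX/OO/XX] terminal +0; root [O./.X/OO/XX] d5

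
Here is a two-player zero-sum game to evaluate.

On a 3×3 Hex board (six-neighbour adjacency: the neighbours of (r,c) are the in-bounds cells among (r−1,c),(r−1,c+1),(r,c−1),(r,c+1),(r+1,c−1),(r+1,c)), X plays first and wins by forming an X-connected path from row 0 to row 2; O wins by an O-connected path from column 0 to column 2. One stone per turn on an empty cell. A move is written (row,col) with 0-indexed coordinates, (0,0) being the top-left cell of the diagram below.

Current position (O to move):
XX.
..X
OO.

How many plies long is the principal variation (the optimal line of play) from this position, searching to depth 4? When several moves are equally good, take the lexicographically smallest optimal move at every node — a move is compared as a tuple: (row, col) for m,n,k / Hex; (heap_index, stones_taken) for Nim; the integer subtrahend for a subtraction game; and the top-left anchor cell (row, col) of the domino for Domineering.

ply 1, O at XX./..X/OO. | (0,2)=+1→XXO/..X/OO.*; (1,0)=-1→XX./O.X/OO.; (1,1)=+1→XX./.OX/OO.; (2,2)=+1→XX./..X/OOO
ply 2, X at XXO/..X/OO. | (1,0)=-1→XXO/X.X/OO.*; (1,1)=-1→XXO/.XX/OO.; (2,2)=-1→XXO/..X/OOX
ply 3, O at XXO/X.X/OO. | (1,1)=+1→XXO/XOX/OO.*; (2,2)=+1→XXO/X.X/OOO
ply 4: XXO/XOX/OO. is terminal -1 (X); from XX./..X/OO. depth 4

PV length from [XX./..X/OO.]: 3 plies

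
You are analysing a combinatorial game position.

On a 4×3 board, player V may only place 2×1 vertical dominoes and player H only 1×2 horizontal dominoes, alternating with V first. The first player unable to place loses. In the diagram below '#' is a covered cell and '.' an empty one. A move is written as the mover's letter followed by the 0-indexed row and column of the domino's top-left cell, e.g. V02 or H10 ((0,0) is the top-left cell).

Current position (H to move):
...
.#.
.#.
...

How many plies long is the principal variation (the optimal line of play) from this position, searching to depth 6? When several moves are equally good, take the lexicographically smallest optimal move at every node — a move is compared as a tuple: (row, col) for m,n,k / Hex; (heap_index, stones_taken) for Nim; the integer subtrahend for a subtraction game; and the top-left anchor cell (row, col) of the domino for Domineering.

[.../.#./.#./...] H move#1: H00:-1/##./.#./.#./...*, H01:-1/.##/.#./.#./..., H30:-1/.../.#./.#./##., H31:-1/.../.#./.#./.##
[##./.#./.#./...] V move#2: V02:+1/###/.##/.#./...*, V10:+1/##./##./##./..., V12:+1/##./.##/.##/..., V20:+1/##./.#./##./#.., V22:+1/##./.#./.##/..#
[###/.##/.#./...] H move#3: H30:-1/###/.##/.#./##.*, H31:-1/###/.##/.#./.##
[###/.##/.#./##.] V move#4: V10:+1/###/###/##./##.*, V22:+1/###/.##/.##/###
[###/###/##./##.] end (terminal -1, H#5); searched .../.#./.#./... to 6

PV length from [.../.#./.#./...]: 4 plies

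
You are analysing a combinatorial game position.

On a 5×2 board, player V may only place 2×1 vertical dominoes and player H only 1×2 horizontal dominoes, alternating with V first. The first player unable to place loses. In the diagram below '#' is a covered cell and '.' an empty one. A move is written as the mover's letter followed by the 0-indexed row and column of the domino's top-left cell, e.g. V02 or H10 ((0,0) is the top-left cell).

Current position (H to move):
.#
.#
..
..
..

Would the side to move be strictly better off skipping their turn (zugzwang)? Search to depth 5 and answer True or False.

zugzwang(.#/.#/../../.., H) = False

p1 H@[.#/.#/../../..]: H20[.#/.#/##/../..]-1 H30[.#/.#/../##/..]+1* H40[.#/.#/../../##]-1
p2 V@[.#/.#/../##/..]: V00[##/##/../##/..]-1* V10[.#/##/#./##/..]-1
p3 H@[##/##/../##/..]: H20[##/##/##/##/..]+1* H40[##/##/../##/##]+1
p4 V@[##/##/##/##/..] terminal -1; root [.#/.#/../../..] d5
suppose H passes — search the same position with V to move:
pass> p1 V@[.#/.#/../../..]: V00[##/##/../../..]-1 V10[.#/##/#./../..]-1 V20[.#/.#/#./#./..]+1* V21[.#/.#/.#/.#/..]+1 V30[.#/.#/../#./#.]+1 V31[.#/.#/../.#/.#]+1
pass> p2 H@[.#/.#/#./#./..]: H40[.#/.#/#./#./##]-1*
pass> p3 V@[.#/.#/#./#./##]: V00[##/##/#./#./##]+1* V21[.#/.#/##/##/##]+1
pass> p4 H@[##/##/#./#./##] terminal -1; root [.#/.#/../../..] d5
for H: play +1, pass -1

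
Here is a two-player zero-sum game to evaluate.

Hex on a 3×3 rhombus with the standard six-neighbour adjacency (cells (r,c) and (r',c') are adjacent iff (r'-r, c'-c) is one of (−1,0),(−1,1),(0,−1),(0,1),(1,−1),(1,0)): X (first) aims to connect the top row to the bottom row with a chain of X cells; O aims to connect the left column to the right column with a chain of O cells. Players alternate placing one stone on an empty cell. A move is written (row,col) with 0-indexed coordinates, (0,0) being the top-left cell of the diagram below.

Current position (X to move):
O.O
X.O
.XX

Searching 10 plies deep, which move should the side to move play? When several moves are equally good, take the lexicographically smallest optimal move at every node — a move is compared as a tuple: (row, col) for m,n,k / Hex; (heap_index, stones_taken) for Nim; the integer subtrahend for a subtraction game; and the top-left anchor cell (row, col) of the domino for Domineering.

ply 1, X at O.O/X.O/.XX | (0,1)=+1→OXO/X.O/.XX*; (1,1)=-1→O.O/XXO/.XX; (2,0)=-1→O.O/X.O/XXX
ply 2, O at OXO/X.O/.XX | (1,1)=-1→OXO/XOO/.XX*; (2,0)=-1→OXO/X.O/OXX
ply 3, X at OXO/XOO/.XX | (2,0)=+1→OXO/XOO/XXX*
ply 4: OXO/XOO/XXX is terminal -1 (O); from O.O/X.O/.XX depth 10

X's best at [O.O/X.O/.XX]: (0,1)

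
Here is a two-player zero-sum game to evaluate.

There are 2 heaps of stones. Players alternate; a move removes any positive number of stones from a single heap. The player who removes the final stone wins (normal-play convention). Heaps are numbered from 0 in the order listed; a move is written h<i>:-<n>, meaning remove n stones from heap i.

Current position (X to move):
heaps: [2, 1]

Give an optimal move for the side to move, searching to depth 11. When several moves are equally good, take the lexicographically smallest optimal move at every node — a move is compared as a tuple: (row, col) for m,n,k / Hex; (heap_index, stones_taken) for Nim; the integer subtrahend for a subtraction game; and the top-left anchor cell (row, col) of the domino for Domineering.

p1 X@[(2,1)]: h0:-1[(1,1)]+1* h0:-2[(0,1)]-1 h1:-1[(2,0)]-1
p2 O@[(1,1)]: h0:-1[(0,1)]-1* h1:-1[(1,0)]-1
p3 X@[(0,1)]: h1:-1[(0,0)]+1*
p4 O@[(0,0)] terminal -1; root [(2,1)] d11

X's best at [(2,1)]: h0:-1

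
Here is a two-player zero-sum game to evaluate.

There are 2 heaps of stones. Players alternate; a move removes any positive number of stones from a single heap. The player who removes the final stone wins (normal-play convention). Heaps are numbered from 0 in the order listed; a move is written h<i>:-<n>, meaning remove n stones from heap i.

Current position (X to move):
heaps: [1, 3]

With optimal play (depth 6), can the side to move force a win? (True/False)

p1 X@[(1,3)]: h0:-1[(0,3)]-1 h1:-1[(1,2)]-1 h1:-2[(1,1)]+1* h1:-3[(1,0)]-1
p2 O@[(1,1)]: h0:-1[(0,1)]-1* h1:-1[(1,0)]-1
p3 X@[(0,1)]: h1:-1[(0,0)]+1*
p4 O@[(0,0)] terminal -1; root [(1,3)] d6

X winning at [(1,3)]: True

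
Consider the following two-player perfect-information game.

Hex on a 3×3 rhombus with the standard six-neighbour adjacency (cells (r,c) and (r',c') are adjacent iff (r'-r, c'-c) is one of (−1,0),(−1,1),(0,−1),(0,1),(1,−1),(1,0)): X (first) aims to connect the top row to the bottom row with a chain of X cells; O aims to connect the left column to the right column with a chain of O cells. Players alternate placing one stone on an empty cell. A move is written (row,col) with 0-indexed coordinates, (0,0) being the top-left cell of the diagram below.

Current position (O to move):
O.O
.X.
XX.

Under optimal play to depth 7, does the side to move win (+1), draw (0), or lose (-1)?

value(O.O/.X./XX., O) = +1

ply 1, O at O.O/.X./XX. | (0,1)=+1→OOO/.X./XX.*; (1,0)=-1→O.O/OX./XX.; (1,2)=-1→O.O/.XO/XX.; (2,2)=-1→O.O/.X./XXO
ply 2: OOO/.X./XX. is terminal -1 (X); from O.O/.X./XX. depth 7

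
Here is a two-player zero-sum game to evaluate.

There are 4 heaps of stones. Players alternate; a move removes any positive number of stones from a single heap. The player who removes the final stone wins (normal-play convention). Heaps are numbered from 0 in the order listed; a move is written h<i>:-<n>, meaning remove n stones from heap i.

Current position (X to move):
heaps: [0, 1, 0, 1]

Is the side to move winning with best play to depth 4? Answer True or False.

X winning at [(0,1,0,1)]: False

ply 1, X at (0,1,0,1) | h1:-1=-1→(0,0,0,1)*; h3:-1=-1→(0,1,0,0)
ply 2, O at (0,0,0,1) | h3:-1=+1→(0,0,0,0)*
ply 3: (0,0,0,0) is terminal -1 (X); from (0,1,0,1) depth 4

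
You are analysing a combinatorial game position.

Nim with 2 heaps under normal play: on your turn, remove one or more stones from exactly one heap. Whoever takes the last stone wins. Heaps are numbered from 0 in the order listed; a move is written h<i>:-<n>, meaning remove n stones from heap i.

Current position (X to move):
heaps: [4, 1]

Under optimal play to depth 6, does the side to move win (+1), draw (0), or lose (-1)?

value((4,1), X) = +1

ply 1, X at (4,1) | h0:-1=-1→(3,1); h0:-2=-1→(2,1); h0:-3=+1→(1,1)*; h0:-4=-1→(0,1); h1:-1=-1→(4,0)
ply 2, O at (1,1) | h0:-1=-1→(0,1)*; h1:-1=-1→(1,0)
ply 3, X at (0,1) | h1:-1=+1→(0,0)*
ply 4: (0,0) is terminal -1 (O); from (4,1) depth 6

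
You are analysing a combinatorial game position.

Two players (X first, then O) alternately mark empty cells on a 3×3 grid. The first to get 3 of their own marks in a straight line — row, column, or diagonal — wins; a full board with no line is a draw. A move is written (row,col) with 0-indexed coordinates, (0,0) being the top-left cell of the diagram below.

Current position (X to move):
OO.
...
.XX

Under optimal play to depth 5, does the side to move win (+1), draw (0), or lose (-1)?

value(OO./.../.XX, X) = +1

ply 1, X at OO./.../.XX | (0,2)=+1→OOX/.../.XX*; (1,0)=-1→OO./X../.XX; (1,1)=-1→OO./.X./.XX; (1,2)=-1→OO./..X/.XX; (2,0)=+1→OO./.../XXX
ply 2, O at OOX/.../.XX | (1,0)=-1→OOX/O../.XX*; (1,1)=-1→OOX/.O./.XX; (1,2)=-1→OOX/..O/.XX; (2,0)=-1→OOX/.../OXX
ply 3, X at OOX/O../.XX | (1,1)=-1→OOX/OX./.XX; (1,2)=+1→OOX/O.X/.XX*; (2,0)=+1→OOX/O../XXX
ply 4: OOX/O.X/.XX is terminal -1 (O); from OO./.../.XX depth 5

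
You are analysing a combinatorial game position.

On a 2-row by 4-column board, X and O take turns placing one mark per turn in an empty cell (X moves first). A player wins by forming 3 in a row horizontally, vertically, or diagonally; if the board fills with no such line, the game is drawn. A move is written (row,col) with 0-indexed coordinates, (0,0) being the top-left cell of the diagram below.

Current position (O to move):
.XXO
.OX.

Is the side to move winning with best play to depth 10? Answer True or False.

O winning at [.XXO/.OX.]: False

ply 1, O at .XXO/.OX. | (0,0)=+0→OXXO/.OX.*; (1,0)=-1→.XXO/OOX.; (1,3)=-1→.XXO/.OXO
ply 2, X at OXXO/.OX. | (1,0)=+0→OXXO/XOX.*; (1,3)=+0→OXXO/.OXX
ply 3, O at OXXO/XOX. | (1,3)=+0→OXXO/XOXO*
ply 4: OXXO/XOXO is terminal +0 (X); from .XXO/.OX. depth 10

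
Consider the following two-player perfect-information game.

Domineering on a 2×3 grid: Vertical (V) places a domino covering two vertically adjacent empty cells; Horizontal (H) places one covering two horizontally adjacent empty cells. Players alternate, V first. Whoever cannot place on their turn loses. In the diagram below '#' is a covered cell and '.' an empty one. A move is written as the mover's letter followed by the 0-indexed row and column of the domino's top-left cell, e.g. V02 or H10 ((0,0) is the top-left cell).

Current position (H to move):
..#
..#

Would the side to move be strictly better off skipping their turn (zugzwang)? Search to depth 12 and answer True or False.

[..#/..#] H move#1: H00:+1/###/..#*, H10:+1/..#/###
[###/..#] end (terminal -1, V#2); searched ..#/..# to 12
pass branch (V moves first from the same position):
  | [..#/..#] V move#1: V00:+1/#.#/#.#*, V01:+1/.##/.##
  | [#.#/#.#] end (terminal -1, H#2); searched ..#/..# to 12
H moving scores +1; H passing scores -1

zugzwang(..#/..#, H) = False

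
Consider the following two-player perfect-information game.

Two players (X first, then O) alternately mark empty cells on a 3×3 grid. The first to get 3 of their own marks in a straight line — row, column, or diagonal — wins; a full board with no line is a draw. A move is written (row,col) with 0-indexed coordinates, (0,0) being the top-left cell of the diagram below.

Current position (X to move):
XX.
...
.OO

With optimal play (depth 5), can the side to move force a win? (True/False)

ply 1, X at XX./.../.OO | (0,2)=+1→XXX/.../.OO*; (1,0)=-1→XX./X../.OO; (1,1)=-1→XX./.X./.OO; (1,2)=-1→XX./..X/.OO; (2,0)=+1→XX./.../XOO
ply 2: XXX/.../.OO is terminal -1 (O); from XX./.../.OO depth 5

X winning at [XX./.../.OO]: True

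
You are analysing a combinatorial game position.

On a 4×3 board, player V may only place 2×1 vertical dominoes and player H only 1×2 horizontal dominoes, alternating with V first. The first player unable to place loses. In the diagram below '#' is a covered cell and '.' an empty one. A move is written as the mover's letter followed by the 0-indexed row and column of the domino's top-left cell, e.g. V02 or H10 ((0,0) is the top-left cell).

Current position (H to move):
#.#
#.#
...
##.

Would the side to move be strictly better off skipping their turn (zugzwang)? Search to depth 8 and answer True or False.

zugzwang(#.#/#.#/.../##., H) = False

[#.#/#.#/.../##.] H move#1: H20:-1/#.#/#.#/##./##.*, H21:-1/#.#/#.#/.##/##.
[#.#/#.#/##./##.] V move#2: V01:+1/###/###/##./##.*, V22:+1/#.#/#.#/###/###
[###/###/##./##.] end (terminal -1, H#3); searched #.#/#.#/.../##. to 8
pass branch (V moves first from the same position):
  | [#.#/#.#/.../##.] V move#1: V01:-1/###/###/.../##., V11:+1/#.#/###/.#./##.*, V22:+1/#.#/#.#/..#/###
  | [#.#/###/.#./##.] end (terminal -1, H#2); searched #.#/#.#/.../##. to 8
H moving scores -1; H passing scores -1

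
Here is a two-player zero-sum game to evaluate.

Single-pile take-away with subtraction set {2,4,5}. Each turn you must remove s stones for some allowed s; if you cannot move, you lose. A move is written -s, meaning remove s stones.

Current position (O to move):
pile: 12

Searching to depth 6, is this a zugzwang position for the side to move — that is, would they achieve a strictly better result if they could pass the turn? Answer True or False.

[12] O move#1: -2:-1/10, -4:+1/8*, -5:+1/7
[8] X move#2: -2:-1/6*, -4:-1/4, -5:-1/3
[6] O move#3: -2:-1/4, -4:-1/2, -5:+1/1*
[1] end (terminal -1, X#4); searched 12 to 6
pass branch (X moves first from the same position):
  | [12] X move#1: -2:-1/10, -4:+1/8*, -5:+1/7
  | [8] O move#2: -2:-1/6*, -4:-1/4, -5:-1/3
  | [6] X move#3: -2:-1/4, -4:-1/2, -5:+1/1*
  | [1] end (terminal -1, O#4); searched 12 to 6
O moving scores +1; O passing scores -1

zugzwang(12, O) = False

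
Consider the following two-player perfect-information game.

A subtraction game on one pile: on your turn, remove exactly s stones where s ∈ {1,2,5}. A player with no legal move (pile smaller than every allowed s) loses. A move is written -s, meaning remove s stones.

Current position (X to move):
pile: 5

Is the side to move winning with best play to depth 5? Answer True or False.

X winning at [5]: True

ply 1, X at 5 | -1=-1→4; -2=+1→3*; -5=+1→0
ply 2, O at 3 | -1=-1→2*; -2=-1→1
ply 3, X at 2 | -1=-1→1; -2=+1→0*
ply 4: 0 is terminal -1 (O); from 5 depth 5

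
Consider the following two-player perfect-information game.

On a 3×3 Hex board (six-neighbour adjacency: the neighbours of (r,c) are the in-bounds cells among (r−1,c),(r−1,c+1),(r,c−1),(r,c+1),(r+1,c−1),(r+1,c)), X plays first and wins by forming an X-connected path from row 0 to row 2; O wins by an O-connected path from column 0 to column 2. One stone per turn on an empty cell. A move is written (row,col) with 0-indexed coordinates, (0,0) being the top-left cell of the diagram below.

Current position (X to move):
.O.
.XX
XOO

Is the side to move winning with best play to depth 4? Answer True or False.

X winning at [.O./.XX/XOO]: True

[.O./.XX/XOO] X move#1: (0,0):+1/XO./.XX/XOO*, (0,2):+1/.OX/.XX/XOO, (1,0):+1/.O./XXX/XOO
[XO./.XX/XOO] O move#2: (0,2):-1/XOO/.XX/XOO*, (1,0):-1/XO./OXX/XOO
[XOO/.XX/XOO] X move#3: (1,0):+1/XOO/XXX/XOO*
[XOO/XXX/XOO] end (terminal -1, O#4); searched .O./.XX/XOO to 4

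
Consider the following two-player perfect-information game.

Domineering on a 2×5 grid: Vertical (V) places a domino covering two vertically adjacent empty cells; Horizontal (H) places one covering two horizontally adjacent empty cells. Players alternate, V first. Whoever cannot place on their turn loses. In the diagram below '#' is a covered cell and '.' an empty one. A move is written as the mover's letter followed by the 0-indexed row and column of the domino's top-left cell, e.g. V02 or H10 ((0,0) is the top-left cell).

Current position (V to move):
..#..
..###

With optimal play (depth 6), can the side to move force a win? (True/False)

p1 V@[..#../..###]: V00[#.#../#.###]+1* V01[.##../.####]+1
p2 H@[#.#../#.###]: H03[#.###/#.###]-1*
p3 V@[#.###/#.###]: V01[#####/#####]+1*
p4 H@[#####/#####] terminal -1; root [..#../..###] d6

V winning at [..#../..###]: True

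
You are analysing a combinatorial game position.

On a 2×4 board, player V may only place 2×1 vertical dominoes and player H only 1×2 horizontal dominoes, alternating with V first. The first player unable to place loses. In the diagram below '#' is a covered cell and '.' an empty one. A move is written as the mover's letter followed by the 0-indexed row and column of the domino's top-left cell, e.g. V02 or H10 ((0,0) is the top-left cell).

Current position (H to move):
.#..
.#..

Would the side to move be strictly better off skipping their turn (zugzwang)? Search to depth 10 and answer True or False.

[.#../.#..] H move#1: H02:+1/.###/.#..*, H12:+1/.#../.###
[.###/.#..] V move#2: V00:-1/####/##..*
[####/##..] H move#3: H12:+1/####/####*
[####/####] end (terminal -1, V#4); searched .#../.#.. to 10
if H skipped the turn, V would face:
~ [.#../.#..] V move#1: V00:-1/##../##.., V02:+1/.##./.##.*, V03:+1/.#.#/.#.#
~ [.##./.##.] end (terminal -1, H#2); searched .#../.#.. to 10
compare (H): move=+1 vs pass=-1

zugzwang(.#../.#.., H) = False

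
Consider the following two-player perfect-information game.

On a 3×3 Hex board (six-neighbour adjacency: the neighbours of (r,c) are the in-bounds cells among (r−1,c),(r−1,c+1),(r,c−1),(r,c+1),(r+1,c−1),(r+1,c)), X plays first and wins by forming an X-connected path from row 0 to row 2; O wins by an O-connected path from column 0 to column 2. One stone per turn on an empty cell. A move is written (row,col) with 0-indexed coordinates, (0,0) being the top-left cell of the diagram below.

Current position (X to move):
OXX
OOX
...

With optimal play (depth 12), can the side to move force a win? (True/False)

[OXX/OOX/...] X move#1: (2,0):+1/OXX/OOX/X..*, (2,1):+1/OXX/OOX/.X., (2,2):+1/OXX/OOX/..X
[OXX/OOX/X..] O move#2: (2,1):-1/OXX/OOX/XO.*, (2,2):-1/OXX/OOX/X.O
[OXX/OOX/XO.] X move#3: (2,2):+1/OXX/OOX/XOX*
[OXX/OOX/XOX] end (terminal -1, O#4); searched OXX/OOX/... to 12

X winning at [OXX/OOX/...]: True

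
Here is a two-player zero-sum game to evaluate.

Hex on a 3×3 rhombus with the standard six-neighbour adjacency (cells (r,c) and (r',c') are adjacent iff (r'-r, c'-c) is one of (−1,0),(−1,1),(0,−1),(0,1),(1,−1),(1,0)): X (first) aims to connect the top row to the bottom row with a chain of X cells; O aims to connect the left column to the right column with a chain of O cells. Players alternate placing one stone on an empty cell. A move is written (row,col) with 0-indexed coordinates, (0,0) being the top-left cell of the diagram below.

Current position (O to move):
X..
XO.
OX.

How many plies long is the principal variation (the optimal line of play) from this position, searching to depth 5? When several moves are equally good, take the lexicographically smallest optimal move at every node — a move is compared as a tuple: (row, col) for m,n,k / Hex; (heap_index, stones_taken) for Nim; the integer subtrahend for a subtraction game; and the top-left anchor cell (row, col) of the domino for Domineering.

PV length from [X../XO./OX.]: 3 plies

[X../XO./OX.] O move#1: (0,1):+1/XO./XO./OX.*, (0,2):+1/X.O/XO./OX., (1,2):+1/X../XOO/OX., (2,2):+1/X../XO./OXO
[XO./XO./OX.] X move#2: (0,2):-1/XOX/XO./OX.*, (1,2):-1/XO./XOX/OX., (2,2):-1/XO./XO./OXX
[XOX/XO./OX.] O move#3: (1,2):+1/XOX/XOO/OX.*, (2,2):-1/XOX/XO./OXO
[XOX/XOO/OX.] end (terminal -1, X#4); searched X../XO./OX. to 5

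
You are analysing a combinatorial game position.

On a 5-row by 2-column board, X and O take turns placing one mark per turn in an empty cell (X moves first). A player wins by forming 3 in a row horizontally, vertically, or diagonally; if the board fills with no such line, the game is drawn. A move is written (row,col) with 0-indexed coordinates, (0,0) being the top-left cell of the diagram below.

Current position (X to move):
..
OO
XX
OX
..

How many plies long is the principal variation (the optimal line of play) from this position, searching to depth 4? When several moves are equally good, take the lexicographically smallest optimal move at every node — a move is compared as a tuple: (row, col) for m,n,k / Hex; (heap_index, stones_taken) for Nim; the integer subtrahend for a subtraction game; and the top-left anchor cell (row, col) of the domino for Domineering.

PV length from [../OO/XX/OX/..]: 1 ply

ply 1, X at ../OO/XX/OX/.. | (0,0)=+0→X./OO/XX/OX/..; (0,1)=+0→.X/OO/XX/OX/..; (4,0)=+0→../OO/XX/OX/X.; (4,1)=+1→../OO/XX/OX/.X*
ply 2: ../OO/XX/OX/.X is terminal -1 (O); from ../OO/XX/OX/.. depth 4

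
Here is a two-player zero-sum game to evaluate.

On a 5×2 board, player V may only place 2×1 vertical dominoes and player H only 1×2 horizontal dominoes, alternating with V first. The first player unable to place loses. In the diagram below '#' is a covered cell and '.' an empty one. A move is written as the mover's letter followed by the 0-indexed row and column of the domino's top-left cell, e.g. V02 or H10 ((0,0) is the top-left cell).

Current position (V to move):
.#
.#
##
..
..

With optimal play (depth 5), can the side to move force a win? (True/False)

ply 1, V at .#/.#/##/../.. | V00=-1→##/##/##/../..; V30=+1→.#/.#/##/#./#.*; V31=+1→.#/.#/##/.#/.#
ply 2: .#/.#/##/#./#. is terminal -1 (H); from .#/.#/##/../.. depth 5

V winning at [.#/.#/##/../..]: True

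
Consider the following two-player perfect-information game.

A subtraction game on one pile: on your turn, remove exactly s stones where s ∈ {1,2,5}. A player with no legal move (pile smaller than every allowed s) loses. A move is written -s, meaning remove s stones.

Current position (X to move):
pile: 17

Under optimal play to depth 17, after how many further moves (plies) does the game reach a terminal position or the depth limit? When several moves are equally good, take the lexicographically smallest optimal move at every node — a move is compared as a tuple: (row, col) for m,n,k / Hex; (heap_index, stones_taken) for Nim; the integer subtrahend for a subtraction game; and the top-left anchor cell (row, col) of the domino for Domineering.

PV length from [17]: 11 plies

p1 X@[17]: -1[16]-1 -2[15]+1* -5[12]+1
p2 O@[15]: -1[14]-1* -2[13]-1 -5[10]-1
p3 X@[14]: -1[13]-1 -2[12]+1* -5[9]+1
p4 O@[12]: -1[11]-1* -2[10]-1 -5[7]-1
p5 X@[11]: -1[10]-1 -2[9]+1* -5[6]+1
p6 O@[9]: -1[8]-1* -2[7]-1 -5[4]-1
p7 X@[8]: -1[7]-1 -2[6]+1* -5[3]+1
p8 O@[6]: -1[5]-1* -2[4]-1 -5[1]-1
p9 X@[5]: -1[4]-1 -2[3]+1* -5[0]+1
p10 O@[3]: -1[2]-1* -2[1]-1
p11 X@[2]: -1[1]-1 -2[0]+1*
p12 O@[0] terminal -1; root [17] d17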